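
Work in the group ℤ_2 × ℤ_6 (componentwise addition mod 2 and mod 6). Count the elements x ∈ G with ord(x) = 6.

6

An element (a,b) has order lcm(ord(a), ord(b)); count pairs with lcm equal to 6.
Enumerating gives 6 such elements.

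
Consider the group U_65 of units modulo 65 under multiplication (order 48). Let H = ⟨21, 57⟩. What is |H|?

|⟨21⟩| = 4 and |⟨57⟩| = 4, so |H| is a multiple of lcm(4, 4) = 4 and divides |G| = 48.
Closing under the operation: H = {1, 8, 12, 14, 18, 21, 27, 31, 34, 38, 44, 47, 51, 53, 57, 64}, so |H| = 16.

16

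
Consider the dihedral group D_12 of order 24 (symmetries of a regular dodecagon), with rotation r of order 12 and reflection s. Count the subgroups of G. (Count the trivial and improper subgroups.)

|G| = 24, so by Lagrange every subgroup order divides 24. Divisors: 1, 2, 3, 4, 6, 8, 12, 24.
Subgroups by order — order 1: 1; order 2: 13; order 3: 1; order 4: 7; order 6: 5; order 8: 3; order 12: 3; order 24: 1.
Total: 1 + 13 + 1 + 7 + 5 + 3 + 3 + 1 = 34.

34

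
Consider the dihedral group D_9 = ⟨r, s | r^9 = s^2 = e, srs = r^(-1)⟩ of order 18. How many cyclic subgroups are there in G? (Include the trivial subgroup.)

Group the elements of G by the cyclic subgroup they generate; each cyclic subgroup of order d accounts for φ(d) elements.
Cyclic subgroups by order — order 1: 1; order 2: 9; order 3: 1; order 9: 1.
Total: 12.

12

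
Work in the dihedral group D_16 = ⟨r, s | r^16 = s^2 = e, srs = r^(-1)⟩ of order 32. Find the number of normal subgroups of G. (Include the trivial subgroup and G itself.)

G has 36 subgroups. Checking conjugation-invariance by order — order 1: 1/1 normal; order 2: 1/17 normal; order 4: 1/9 normal; order 8: 1/5 normal; order 16: 3/3 normal; order 32: 1/1 normal.
Total normal subgroups: 8.

8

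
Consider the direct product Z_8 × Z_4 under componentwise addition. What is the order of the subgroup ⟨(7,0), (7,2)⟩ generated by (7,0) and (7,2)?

16

|⟨(7,0)⟩| = 8 and |⟨(7,2)⟩| = 8, so |H| is a multiple of lcm(8, 8) = 8 and divides |G| = 32.
Closing under the operation: H = {(0,0), (0,2), (1,0), (1,2), (2,0), (2,2), (3,0), (3,2), (4,0), (4,2), (5,0), (5,2), (6,0), (6,2), (7,0), (7,2)}, so |H| = 16.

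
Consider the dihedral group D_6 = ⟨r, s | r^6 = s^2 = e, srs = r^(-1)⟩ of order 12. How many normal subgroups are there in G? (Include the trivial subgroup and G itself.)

G has 16 subgroups. Checking conjugation-invariance by order — order 1: 1/1 normal; order 2: 1/7 normal; order 3: 1/1 normal; order 4: 0/3 normal; order 6: 3/3 normal; order 12: 1/1 normal.
Total normal subgroups: 7.

7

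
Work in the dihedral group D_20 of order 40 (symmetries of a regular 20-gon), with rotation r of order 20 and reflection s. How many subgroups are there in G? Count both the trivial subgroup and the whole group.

48

|G| = 40, so by Lagrange every subgroup order divides 40. Divisors: 1, 2, 4, 5, 8, 10, 20, 40.
Subgroups by order — order 1: 1; order 2: 21; order 4: 11; order 5: 1; order 8: 5; order 10: 5; order 20: 3; order 40: 1.
Total: 1 + 21 + 11 + 1 + 5 + 5 + 3 + 1 = 48.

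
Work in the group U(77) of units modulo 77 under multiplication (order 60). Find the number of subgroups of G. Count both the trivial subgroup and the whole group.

|G| = 60, so by Lagrange every subgroup order divides 60. Divisors: 1, 2, 3, 4, 5, 6, 10, 12, 15, 20, 30, 60.
Subgroups by order — order 1: 1; order 2: 3; order 3: 1; order 4: 1; order 5: 1; order 6: 3; order 10: 3; order 12: 1; order 15: 1; order 20: 1; order 30: 3; order 60: 1.
Total: 1 + 3 + 1 + 1 + 1 + 3 + 3 + 1 + 1 + 1 + 3 + 1 = 20.

20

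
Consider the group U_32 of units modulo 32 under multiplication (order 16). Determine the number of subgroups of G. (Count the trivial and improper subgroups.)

11

|G| = 16, so by Lagrange every subgroup order divides 16. Divisors: 1, 2, 4, 8, 16.
Subgroups by order — order 1: 1; order 2: 3; order 4: 3; order 8: 3; order 16: 1.
Total: 1 + 3 + 3 + 3 + 1 = 11.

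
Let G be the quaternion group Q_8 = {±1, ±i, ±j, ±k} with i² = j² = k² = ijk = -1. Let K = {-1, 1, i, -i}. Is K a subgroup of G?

Yes

|K| = 4 divides |G| = 8, consistent with Lagrange.
K contains the identity, every element's inverse is in K, and K is closed under ·: it is a subgroup.
In fact K = ⟨-i⟩.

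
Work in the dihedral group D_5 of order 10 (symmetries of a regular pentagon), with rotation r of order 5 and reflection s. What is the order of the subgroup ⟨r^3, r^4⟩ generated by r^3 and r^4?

|⟨r^3⟩| = 5 and |⟨r^4⟩| = 5, so |H| is a multiple of lcm(5, 5) = 5 and divides |G| = 10.
Closing under the operation: H = {e, r, r^2, r^3, r^4}, so |H| = 5.

5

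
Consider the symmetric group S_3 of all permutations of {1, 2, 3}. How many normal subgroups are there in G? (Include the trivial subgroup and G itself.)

G has 6 subgroups. Checking conjugation-invariance by order — order 1: 1/1 normal; order 2: 0/3 normal; order 3: 1/1 normal; order 6: 1/1 normal.
Total normal subgroups: 3.

3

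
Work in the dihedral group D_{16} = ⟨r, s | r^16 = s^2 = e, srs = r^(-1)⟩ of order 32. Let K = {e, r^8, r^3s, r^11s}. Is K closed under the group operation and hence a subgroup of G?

|K| = 4 divides |G| = 32, consistent with Lagrange.
K contains the identity, every element's inverse is in K, and K is closed under ·: it is a subgroup.

Yes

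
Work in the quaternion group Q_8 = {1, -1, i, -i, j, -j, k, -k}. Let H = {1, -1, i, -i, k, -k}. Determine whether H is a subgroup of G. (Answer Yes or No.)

|H| = 6 does not divide |G| = 8, so by Lagrange H is not a subgroup.

No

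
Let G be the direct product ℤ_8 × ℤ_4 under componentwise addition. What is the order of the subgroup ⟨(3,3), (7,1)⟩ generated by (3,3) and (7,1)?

|⟨(3,3)⟩| = 8 and |⟨(7,1)⟩| = 8, so |H| is a multiple of lcm(8, 8) = 8 and divides |G| = 32.
Closing under the operation: H = {(0,0), (0,2), (1,1), (1,3), (2,0), (2,2), (3,1), (3,3), (4,0), (4,2), (5,1), (5,3), (6,0), (6,2), (7,1), (7,3)}, so |H| = 16.

16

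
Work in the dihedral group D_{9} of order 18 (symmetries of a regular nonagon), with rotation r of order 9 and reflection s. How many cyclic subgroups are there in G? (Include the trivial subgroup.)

12

Group the elements of G by the cyclic subgroup they generate; each cyclic subgroup of order d accounts for φ(d) elements.
Cyclic subgroups by order — order 1: 1; order 2: 9; order 3: 1; order 9: 1.
Total: 12.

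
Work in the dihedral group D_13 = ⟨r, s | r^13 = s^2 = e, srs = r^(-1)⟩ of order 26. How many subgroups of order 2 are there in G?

|G| = 26 and 2 | 26, so subgroups of order 2 are possible by Lagrange.
The subgroups of order 2 are: {e, r^10s}; {e, r^11s}; {e, r^12s}; {e, r^2s}; … (13 in all).
So G has 13 subgroups of order 2.

13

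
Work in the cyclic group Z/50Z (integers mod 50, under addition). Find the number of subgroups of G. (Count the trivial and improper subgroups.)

6

A cyclic group of order 50 has exactly one subgroup for each divisor of 50.
Divisors of 50: 1, 2, 5, 10, 25, 50.
So Z/50Z has 6 subgroups.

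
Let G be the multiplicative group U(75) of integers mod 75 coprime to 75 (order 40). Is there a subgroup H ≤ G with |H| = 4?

4 | 40. A subgroup of order 4 is {1, 26, 49, 74}.

Yes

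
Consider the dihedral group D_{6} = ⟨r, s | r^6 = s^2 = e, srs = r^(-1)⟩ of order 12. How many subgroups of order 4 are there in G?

3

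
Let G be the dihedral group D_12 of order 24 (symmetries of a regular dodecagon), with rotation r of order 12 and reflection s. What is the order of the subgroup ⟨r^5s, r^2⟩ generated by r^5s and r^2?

12

|⟨r^5s⟩| = 2 and |⟨r^2⟩| = 6, so |H| is a multiple of lcm(2, 6) = 6 and divides |G| = 24.
Closing under the operation: H = {e, r^2, r^4, r^6, r^8, r^10, rs, r^3s, r^5s, r^7s, r^9s, r^11s}, so |H| = 12.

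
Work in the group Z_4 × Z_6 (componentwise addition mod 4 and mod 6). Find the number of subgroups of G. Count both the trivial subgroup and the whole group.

|G| = 24, so by Lagrange every subgroup order divides 24. Divisors: 1, 2, 3, 4, 6, 8, 12, 24.
Subgroups by order — order 1: 1; order 2: 3; order 3: 1; order 4: 3; order 6: 3; order 8: 1; order 12: 3; order 24: 1.
Total: 1 + 3 + 1 + 3 + 3 + 1 + 3 + 1 = 16.

16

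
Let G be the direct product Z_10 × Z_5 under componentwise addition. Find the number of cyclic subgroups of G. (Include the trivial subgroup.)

14

Group the elements of G by the cyclic subgroup they generate; each cyclic subgroup of order d accounts for φ(d) elements.
Cyclic subgroups by order — order 1: 1; order 2: 1; order 5: 6; order 10: 6.
Total: 14.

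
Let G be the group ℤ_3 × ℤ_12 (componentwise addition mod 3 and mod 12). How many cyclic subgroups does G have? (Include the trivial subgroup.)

Each element a generates a cyclic subgroup ⟨a⟩; distinct elements may generate the same one (a cyclic group of order d has φ(d) generators).
Cyclic subgroups by order — order 1: 1; order 2: 1; order 3: 4; order 4: 1; order 6: 4; order 12: 4.
Total: 15.

15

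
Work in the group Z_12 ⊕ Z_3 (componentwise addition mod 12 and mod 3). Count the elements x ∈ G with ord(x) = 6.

An element (a,b) has order lcm(ord(a), ord(b)); count pairs with lcm equal to 6.
Enumerating gives 8 such elements.

8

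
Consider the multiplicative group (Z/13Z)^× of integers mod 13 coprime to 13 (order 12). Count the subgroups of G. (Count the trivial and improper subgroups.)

|G| = 12, so by Lagrange every subgroup order divides 12. Divisors: 1, 2, 3, 4, 6, 12.
Subgroups by order — order 1: 1; order 2: 1; order 3: 1; order 4: 1; order 6: 1; order 12: 1.
Total: 1 + 1 + 1 + 1 + 1 + 1 = 6.

6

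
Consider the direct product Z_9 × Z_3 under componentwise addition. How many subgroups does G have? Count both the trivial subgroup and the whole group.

|G| = 27, so by Lagrange every subgroup order divides 27. Divisors: 1, 3, 9, 27.
Subgroups by order — order 1: 1; order 3: 4; order 9: 4; order 27: 1.
Total: 1 + 4 + 4 + 1 = 10.

10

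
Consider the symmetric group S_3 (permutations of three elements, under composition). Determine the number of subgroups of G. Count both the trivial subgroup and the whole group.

6

|G| = 6, so by Lagrange every subgroup order divides 6. Divisors: 1, 2, 3, 6.
Subgroups by order — order 1: 1; order 2: 3; order 3: 1; order 6: 1.
Total: 1 + 3 + 1 + 1 = 6.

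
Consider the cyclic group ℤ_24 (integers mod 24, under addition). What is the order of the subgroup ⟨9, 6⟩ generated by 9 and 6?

|⟨9⟩| = 8 and |⟨6⟩| = 4, so |H| is a multiple of lcm(8, 4) = 8 and divides |G| = 24.
Closing under the operation: H = {0, 3, 6, 9, 12, 15, 18, 21}, so |H| = 8.

8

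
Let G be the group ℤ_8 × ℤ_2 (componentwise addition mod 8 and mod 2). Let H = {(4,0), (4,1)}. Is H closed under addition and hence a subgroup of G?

No

The identity (0,0) ∉ H, so H is not a subgroup.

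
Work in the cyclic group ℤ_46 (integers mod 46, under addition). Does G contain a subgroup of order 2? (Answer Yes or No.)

2 | 46. A subgroup of order 2 is {0, 23}.

Yes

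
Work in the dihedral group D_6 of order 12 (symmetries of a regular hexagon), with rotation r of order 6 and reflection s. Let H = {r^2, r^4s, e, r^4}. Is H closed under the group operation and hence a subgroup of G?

No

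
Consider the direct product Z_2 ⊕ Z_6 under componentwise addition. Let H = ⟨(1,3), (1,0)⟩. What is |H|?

4

|⟨(1,3)⟩| = 2 and |⟨(1,0)⟩| = 2, so |H| is a multiple of lcm(2, 2) = 2 and divides |G| = 12.
Closing under the operation: H = {(0,0), (0,3), (1,0), (1,3)}, so |H| = 4.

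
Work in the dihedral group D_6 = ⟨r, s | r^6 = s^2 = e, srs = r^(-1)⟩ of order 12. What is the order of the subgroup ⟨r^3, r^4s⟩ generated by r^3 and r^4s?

4

|⟨r^3⟩| = 2 and |⟨r^4s⟩| = 2, so |H| is a multiple of lcm(2, 2) = 2 and divides |G| = 12.
Closing under the operation: H = {e, r^3, rs, r^4s}, so |H| = 4.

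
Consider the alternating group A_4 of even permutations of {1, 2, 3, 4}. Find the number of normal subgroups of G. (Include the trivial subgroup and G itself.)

3

G has 10 subgroups. Checking conjugation-invariance by order — order 1: 1/1 normal; order 2: 0/3 normal; order 3: 0/4 normal; order 4: 1/1 normal; order 12: 1/1 normal.
Total normal subgroups: 3.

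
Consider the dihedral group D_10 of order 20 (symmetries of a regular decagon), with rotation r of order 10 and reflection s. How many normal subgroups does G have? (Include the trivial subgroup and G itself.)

G has 22 subgroups. Checking conjugation-invariance by order — order 1: 1/1 normal; order 2: 1/11 normal; order 4: 0/5 normal; order 5: 1/1 normal; order 10: 3/3 normal; order 20: 1/1 normal.
Total normal subgroups: 7.

7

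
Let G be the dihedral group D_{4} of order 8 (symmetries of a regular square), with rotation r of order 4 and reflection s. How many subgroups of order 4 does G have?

|G| = 8 and 4 | 8, so subgroups of order 4 are possible by Lagrange.
The subgroups of order 4 are: {e, r, r^2, r^3}; {e, r^2, s, r^2s}; {e, r^2, rs, r^3s}.
So G has 3 subgroups of order 4.

3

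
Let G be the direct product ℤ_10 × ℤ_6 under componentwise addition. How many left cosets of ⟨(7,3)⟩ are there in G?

|⟨(7,3)⟩| = 10 and |G| = 60.
By Lagrange, [G : H] = |G|/|H| = 60/10 = 6.

6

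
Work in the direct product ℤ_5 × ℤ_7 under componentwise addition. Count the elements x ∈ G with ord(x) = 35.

An element (a,b) has order lcm(ord(a), ord(b)); count pairs with lcm equal to 35.
Enumerating gives 24 such elements.

24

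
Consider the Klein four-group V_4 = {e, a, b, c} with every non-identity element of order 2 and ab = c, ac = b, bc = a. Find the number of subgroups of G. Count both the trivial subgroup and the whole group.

|G| = 4, so by Lagrange every subgroup order divides 4. Divisors: 1, 2, 4.
Subgroups by order — order 1: 1; order 2: 3; order 4: 1.
Total: 1 + 3 + 1 = 5.

5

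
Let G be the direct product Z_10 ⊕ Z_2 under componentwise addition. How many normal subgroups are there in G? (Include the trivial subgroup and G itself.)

10

G is abelian, so every subgroup is normal.
G has 10 subgroups in total, hence 10 normal subgroups.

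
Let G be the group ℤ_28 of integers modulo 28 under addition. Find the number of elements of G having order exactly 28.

12

In a cyclic group of order 28, the number of elements of order d (for d | 28) is φ(d).
φ(28) = 12.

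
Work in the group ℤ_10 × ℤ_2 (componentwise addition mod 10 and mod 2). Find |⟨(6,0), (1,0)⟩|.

10

|⟨(6,0)⟩| = 5 and |⟨(1,0)⟩| = 10, so |H| is a multiple of lcm(5, 10) = 10 and divides |G| = 20.
Closing under the operation: H = {(0,0), (1,0), (2,0), (3,0), (4,0), (5,0), (6,0), (7,0), (8,0), (9,0)}, so |H| = 10.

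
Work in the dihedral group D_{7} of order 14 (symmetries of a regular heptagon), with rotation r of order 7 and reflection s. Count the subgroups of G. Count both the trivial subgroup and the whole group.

10

|G| = 14, so by Lagrange every subgroup order divides 14. Divisors: 1, 2, 7, 14.
Subgroups by order — order 1: 1; order 2: 7; order 7: 1; order 14: 1.
Total: 1 + 7 + 1 + 1 = 10.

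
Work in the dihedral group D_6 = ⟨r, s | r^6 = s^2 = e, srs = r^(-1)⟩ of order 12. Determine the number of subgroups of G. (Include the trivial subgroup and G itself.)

16

|G| = 12, so by Lagrange every subgroup order divides 12. Divisors: 1, 2, 3, 4, 6, 12.
Subgroups by order — order 1: 1; order 2: 7; order 3: 1; order 4: 3; order 6: 3; order 12: 1.
Total: 1 + 7 + 1 + 3 + 3 + 1 = 16.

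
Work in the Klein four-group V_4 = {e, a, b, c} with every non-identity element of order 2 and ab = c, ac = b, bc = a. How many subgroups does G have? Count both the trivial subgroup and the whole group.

|G| = 4, so by Lagrange every subgroup order divides 4. Divisors: 1, 2, 4.
Subgroups by order — order 1: 1; order 2: 3; order 4: 1.
Total: 1 + 3 + 1 = 5.

5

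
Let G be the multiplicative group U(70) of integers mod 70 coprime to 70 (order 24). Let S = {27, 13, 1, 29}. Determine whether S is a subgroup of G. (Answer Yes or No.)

|S| = 4 divides |G| = 24, consistent with Lagrange.
S contains the identity, every element's inverse is in S, and S is closed under ·: it is a subgroup.
In fact S = ⟨27⟩.

Yes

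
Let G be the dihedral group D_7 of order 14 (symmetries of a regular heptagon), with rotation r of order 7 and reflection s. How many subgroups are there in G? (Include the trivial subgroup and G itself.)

10

|G| = 14, so by Lagrange every subgroup order divides 14. Divisors: 1, 2, 7, 14.
Subgroups by order — order 1: 1; order 2: 7; order 7: 1; order 14: 1.
Total: 1 + 7 + 1 + 1 = 10.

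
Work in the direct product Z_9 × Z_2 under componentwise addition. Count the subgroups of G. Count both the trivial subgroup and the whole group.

6

|G| = 18, so by Lagrange every subgroup order divides 18. Divisors: 1, 2, 3, 6, 9, 18.
Subgroups by order — order 1: 1; order 2: 1; order 3: 1; order 6: 1; order 9: 1; order 18: 1.
Total: 1 + 1 + 1 + 1 + 1 + 1 = 6.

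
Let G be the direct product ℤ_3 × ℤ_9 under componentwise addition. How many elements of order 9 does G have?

18

An element (a,b) has order lcm(ord(a), ord(b)); count pairs with lcm equal to 9.
Enumerating gives 18 such elements.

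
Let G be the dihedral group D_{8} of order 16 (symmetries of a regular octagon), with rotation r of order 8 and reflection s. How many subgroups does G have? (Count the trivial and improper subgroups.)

19

|G| = 16, so by Lagrange every subgroup order divides 16. Divisors: 1, 2, 4, 8, 16.
Subgroups by order — order 1: 1; order 2: 9; order 4: 5; order 8: 3; order 16: 1.
Total: 1 + 9 + 5 + 3 + 1 = 19.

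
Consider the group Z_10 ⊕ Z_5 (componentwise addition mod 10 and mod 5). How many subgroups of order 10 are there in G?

|G| = 50 and 10 | 50, so subgroups of order 10 are possible by Lagrange.
The subgroups of order 10 are: {(0,0), (0,1), (0,2), (0,3), (0,4), (5,0), (5,1), (5,2), (5,3), (5,4)}; {(0,0), (1,0), (2,0), (3,0), (4,0), (5,0), (6,0), (7,0), (8,0), (9,0)}; {(0,0), (1,1), (2,2), (3,3), (4,4), (5,0), (6,1), (7,2), (8,3), (9,4)}; {(0,0), (1,2), (2,4), (3,1), (4,3), (5,0), (6,2), (7,4), (8,1), (9,3)}; … (6 in all).
So G has 6 subgroups of order 10.

6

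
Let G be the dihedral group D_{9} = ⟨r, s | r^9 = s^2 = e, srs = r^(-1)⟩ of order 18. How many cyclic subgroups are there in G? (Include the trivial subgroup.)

A cyclic subgroup of order d is generated by each of its φ(d) elements of order d, so the cyclic subgroups of order d number (#elements of order d)/φ(d).
Cyclic subgroups by order — order 1: 1; order 2: 9; order 3: 1; order 9: 1.
Total: 12.

12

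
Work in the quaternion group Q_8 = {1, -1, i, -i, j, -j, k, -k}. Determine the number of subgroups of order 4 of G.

3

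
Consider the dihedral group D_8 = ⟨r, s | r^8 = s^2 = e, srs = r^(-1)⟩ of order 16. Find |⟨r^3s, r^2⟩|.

8

|⟨r^3s⟩| = 2 and |⟨r^2⟩| = 4, so |H| is a multiple of lcm(2, 4) = 4 and divides |G| = 16.
Closing under the operation: H = {e, r^2, r^4, r^6, rs, r^3s, r^5s, r^7s}, so |H| = 8.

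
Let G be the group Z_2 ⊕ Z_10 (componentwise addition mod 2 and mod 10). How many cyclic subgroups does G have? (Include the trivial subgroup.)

8

A cyclic subgroup of order d is generated by each of its φ(d) elements of order d, so the cyclic subgroups of order d number (#elements of order d)/φ(d).
Cyclic subgroups by order — order 1: 1; order 2: 3; order 5: 1; order 10: 3.
Total: 8.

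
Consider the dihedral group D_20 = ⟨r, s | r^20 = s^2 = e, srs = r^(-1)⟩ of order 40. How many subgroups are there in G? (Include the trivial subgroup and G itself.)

|G| = 40, so by Lagrange every subgroup order divides 40. Divisors: 1, 2, 4, 5, 8, 10, 20, 40.
Subgroups by order — order 1: 1; order 2: 21; order 4: 11; order 5: 1; order 8: 5; order 10: 5; order 20: 3; order 40: 1.
Total: 1 + 21 + 11 + 1 + 5 + 5 + 3 + 1 = 48.

48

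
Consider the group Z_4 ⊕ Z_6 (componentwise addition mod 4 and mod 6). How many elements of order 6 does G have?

An element (a,b) has order lcm(ord(a), ord(b)); count pairs with lcm equal to 6.
Enumerating gives 6 such elements.

6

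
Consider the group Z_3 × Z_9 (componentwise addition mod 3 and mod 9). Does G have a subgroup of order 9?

9 | 27. A subgroup of order 9 is {(0,0), (0,1), (0,2), (0,3), (0,4), (0,5), (0,6), (0,7), (0,8)}.

Yes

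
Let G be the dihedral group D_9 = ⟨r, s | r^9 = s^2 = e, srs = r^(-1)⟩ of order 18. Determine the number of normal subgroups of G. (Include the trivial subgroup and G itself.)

4

G has 16 subgroups. Checking conjugation-invariance by order — order 1: 1/1 normal; order 2: 0/9 normal; order 3: 1/1 normal; order 6: 0/3 normal; order 9: 1/1 normal; order 18: 1/1 normal.
Total normal subgroups: 4.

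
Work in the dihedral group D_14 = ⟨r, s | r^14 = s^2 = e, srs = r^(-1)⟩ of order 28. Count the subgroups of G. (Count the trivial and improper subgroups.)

|G| = 28, so by Lagrange every subgroup order divides 28. Divisors: 1, 2, 4, 7, 14, 28.
Subgroups by order — order 1: 1; order 2: 15; order 4: 7; order 7: 1; order 14: 3; order 28: 1.
Total: 1 + 15 + 7 + 1 + 3 + 1 = 28.

28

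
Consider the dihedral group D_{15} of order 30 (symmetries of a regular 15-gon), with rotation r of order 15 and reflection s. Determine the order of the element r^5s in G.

Computing powers of r^5s: the smallest k with (r^5s)^k = e is k = 2.

2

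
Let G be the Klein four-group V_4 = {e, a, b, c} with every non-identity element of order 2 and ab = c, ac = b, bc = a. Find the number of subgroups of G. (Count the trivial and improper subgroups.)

5

|G| = 4, so by Lagrange every subgroup order divides 4. Divisors: 1, 2, 4.
Subgroups by order — order 1: 1; order 2: 3; order 4: 1.
Total: 1 + 3 + 1 = 5.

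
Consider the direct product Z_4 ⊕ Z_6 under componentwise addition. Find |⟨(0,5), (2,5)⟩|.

|⟨(0,5)⟩| = 6 and |⟨(2,5)⟩| = 6, so |H| is a multiple of lcm(6, 6) = 6 and divides |G| = 24.
Closing under the operation: H = {(0,0), (0,1), (0,2), (0,3), (0,4), (0,5), (2,0), (2,1), (2,2), (2,3), (2,4), (2,5)}, so |H| = 12.

12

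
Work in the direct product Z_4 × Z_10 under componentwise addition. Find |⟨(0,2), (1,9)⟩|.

20

|⟨(0,2)⟩| = 5 and |⟨(1,9)⟩| = 20, so |H| is a multiple of lcm(5, 20) = 20 and divides |G| = 40.
Closing under the operation: H = {(0,0), (0,2), (0,4), (0,6), (0,8), (1,1), (1,3), (1,5), (1,7), (1,9), (2,0), (2,2), (2,4), (2,6), (2,8), (3,1), (3,3), (3,5), (3,7), (3,9)}, so |H| = 20.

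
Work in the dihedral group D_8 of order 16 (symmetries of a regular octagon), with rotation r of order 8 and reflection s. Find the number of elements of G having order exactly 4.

The elements of order 4 are: r^2, r^6.
That's 2.

2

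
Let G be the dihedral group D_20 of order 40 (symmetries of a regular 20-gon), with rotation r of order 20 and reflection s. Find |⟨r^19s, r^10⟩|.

|⟨r^19s⟩| = 2 and |⟨r^10⟩| = 2, so |H| is a multiple of lcm(2, 2) = 2 and divides |G| = 40.
Closing under the operation: H = {e, r^10, r^9s, r^19s}, so |H| = 4.

4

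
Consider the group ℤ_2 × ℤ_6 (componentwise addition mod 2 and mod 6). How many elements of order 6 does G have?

6

An element (a,b) has order lcm(ord(a), ord(b)); count pairs with lcm equal to 6.
Enumerating gives 6 such elements.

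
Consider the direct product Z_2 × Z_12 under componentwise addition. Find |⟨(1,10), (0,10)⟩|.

|⟨(1,10)⟩| = 6 and |⟨(0,10)⟩| = 6, so |H| is a multiple of lcm(6, 6) = 6 and divides |G| = 24.
Closing under the operation: H = {(0,0), (0,2), (0,4), (0,6), (0,8), (0,10), (1,0), (1,2), (1,4), (1,6), (1,8), (1,10)}, so |H| = 12.

12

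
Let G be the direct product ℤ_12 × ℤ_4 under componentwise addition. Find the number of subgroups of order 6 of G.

|G| = 48 and 6 | 48, so subgroups of order 6 are possible by Lagrange.
The subgroups of order 6 are: {(0,0), (0,2), (4,0), (4,2), (8,0), (8,2)}; {(0,0), (2,0), (4,0), (6,0), (8,0), (10,0)}; {(0,0), (2,2), (4,0), (6,2), (8,0), (10,2)}.
So G has 3 subgroups of order 6.

3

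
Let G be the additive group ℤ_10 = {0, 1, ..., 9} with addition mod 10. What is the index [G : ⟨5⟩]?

|⟨5⟩| = 2 and |G| = 10.
By Lagrange, [G : H] = |G|/|H| = 10/2 = 5.

5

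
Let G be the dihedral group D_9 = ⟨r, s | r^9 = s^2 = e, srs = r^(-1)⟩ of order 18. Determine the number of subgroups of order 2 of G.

9

|G| = 18 and 2 | 18, so subgroups of order 2 are possible by Lagrange.
The subgroups of order 2 are: {e, r^2s}; {e, r^3s}; {e, r^4s}; {e, r^5s}; … (9 in all).
So G has 9 subgroups of order 2.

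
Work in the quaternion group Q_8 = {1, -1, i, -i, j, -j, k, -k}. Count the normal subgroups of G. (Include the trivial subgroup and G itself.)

G has 6 subgroups. Checking conjugation-invariance by order — order 1: 1/1 normal; order 2: 1/1 normal; order 4: 3/3 normal; order 8: 1/1 normal.
Total normal subgroups: 6.

6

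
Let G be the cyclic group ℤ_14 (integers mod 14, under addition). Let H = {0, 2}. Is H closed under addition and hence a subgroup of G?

No

2 ∈ H but its inverse 12 ∉ H, so H is not a subgroup.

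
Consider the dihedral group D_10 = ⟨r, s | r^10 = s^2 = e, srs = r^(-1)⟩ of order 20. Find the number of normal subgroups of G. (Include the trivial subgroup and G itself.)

G has 22 subgroups. Checking conjugation-invariance by order — order 1: 1/1 normal; order 2: 1/11 normal; order 4: 0/5 normal; order 5: 1/1 normal; order 10: 3/3 normal; order 20: 1/1 normal.
Total normal subgroups: 7.

7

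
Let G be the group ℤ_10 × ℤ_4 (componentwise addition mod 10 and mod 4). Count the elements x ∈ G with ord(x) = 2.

3

An element (a,b) has order lcm(ord(a), ord(b)); count pairs with lcm equal to 2.
Enumerating gives 3 such elements.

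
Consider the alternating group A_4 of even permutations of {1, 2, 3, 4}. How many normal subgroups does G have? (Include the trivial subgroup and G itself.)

3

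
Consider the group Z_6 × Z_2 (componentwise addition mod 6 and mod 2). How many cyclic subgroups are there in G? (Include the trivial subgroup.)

8

Each element a generates a cyclic subgroup ⟨a⟩; distinct elements may generate the same one (a cyclic group of order d has φ(d) generators).
Cyclic subgroups by order — order 1: 1; order 2: 3; order 3: 1; order 6: 3.
Total: 8.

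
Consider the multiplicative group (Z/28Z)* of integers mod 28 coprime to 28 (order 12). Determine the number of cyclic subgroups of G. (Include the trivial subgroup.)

A cyclic subgroup of order d is generated by each of its φ(d) elements of order d, so the cyclic subgroups of order d number (#elements of order d)/φ(d).
Cyclic subgroups by order — order 1: 1; order 2: 3; order 3: 1; order 6: 3.
Total: 8.

8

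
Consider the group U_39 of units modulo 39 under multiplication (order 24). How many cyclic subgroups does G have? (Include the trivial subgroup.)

Each element a generates a cyclic subgroup ⟨a⟩; distinct elements may generate the same one (a cyclic group of order d has φ(d) generators).
Cyclic subgroups by order — order 1: 1; order 2: 3; order 3: 1; order 4: 2; order 6: 3; order 12: 2.
Total: 12.

12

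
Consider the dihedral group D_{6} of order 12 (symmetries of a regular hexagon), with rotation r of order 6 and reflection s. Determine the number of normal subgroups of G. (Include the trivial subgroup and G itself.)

7

G has 16 subgroups. Checking conjugation-invariance by order — order 1: 1/1 normal; order 2: 1/7 normal; order 3: 1/1 normal; order 4: 0/3 normal; order 6: 3/3 normal; order 12: 1/1 normal.
Total normal subgroups: 7.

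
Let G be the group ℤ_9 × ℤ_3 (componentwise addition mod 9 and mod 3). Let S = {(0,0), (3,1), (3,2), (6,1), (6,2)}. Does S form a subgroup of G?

No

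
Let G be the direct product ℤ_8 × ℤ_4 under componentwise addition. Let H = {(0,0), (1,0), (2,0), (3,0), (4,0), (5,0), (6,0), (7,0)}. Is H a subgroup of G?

Yes

|H| = 8 divides |G| = 32, consistent with Lagrange.
H contains the identity, every element's inverse is in H, and H is closed under +: it is a subgroup.
In fact H = ⟨(7,0)⟩.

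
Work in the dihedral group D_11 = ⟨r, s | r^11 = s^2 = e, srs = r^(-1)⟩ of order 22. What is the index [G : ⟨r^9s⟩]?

|⟨r^9s⟩| = 2 and |G| = 22.
By Lagrange, [G : H] = |G|/|H| = 22/2 = 11.

11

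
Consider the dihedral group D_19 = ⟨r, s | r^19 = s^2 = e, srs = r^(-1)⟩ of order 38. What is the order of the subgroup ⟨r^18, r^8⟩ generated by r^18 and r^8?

|⟨r^18⟩| = 19 and |⟨r^8⟩| = 19, so |H| is a multiple of lcm(19, 19) = 19 and divides |G| = 38.
Closing under the operation: H = {e, r, r^2, r^3, r^4, r^5, r^6, r^7, r^8, r^9, r^10, r^11, r^12, r^13, r^14, r^15, r^16, r^17, r^18}, so |H| = 19.

19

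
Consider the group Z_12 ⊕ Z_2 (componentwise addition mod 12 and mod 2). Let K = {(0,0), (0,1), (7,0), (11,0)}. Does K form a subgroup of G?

(7,0) ∈ K but its inverse (5,0) ∉ K, so K is not a subgroup.

No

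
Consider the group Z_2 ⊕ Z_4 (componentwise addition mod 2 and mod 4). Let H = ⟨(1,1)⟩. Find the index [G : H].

2

|⟨(1,1)⟩| = 4 and |G| = 8.
By Lagrange, [G : H] = |G|/|H| = 8/4 = 2.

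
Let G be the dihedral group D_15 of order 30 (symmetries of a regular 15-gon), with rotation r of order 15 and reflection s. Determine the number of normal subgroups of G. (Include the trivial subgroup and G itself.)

G has 28 subgroups. Checking conjugation-invariance by order — order 1: 1/1 normal; order 2: 0/15 normal; order 3: 1/1 normal; order 5: 1/1 normal; order 6: 0/5 normal; order 10: 0/3 normal; order 15: 1/1 normal; order 30: 1/1 normal.
Total normal subgroups: 5.

5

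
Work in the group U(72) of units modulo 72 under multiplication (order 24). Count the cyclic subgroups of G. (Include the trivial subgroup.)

Group the elements of G by the cyclic subgroup they generate; each cyclic subgroup of order d accounts for φ(d) elements.
Cyclic subgroups by order — order 1: 1; order 2: 7; order 3: 1; order 6: 7.
Total: 16.

16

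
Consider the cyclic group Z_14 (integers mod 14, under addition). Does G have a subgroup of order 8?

No

8 does not divide |G| = 14, so by Lagrange no subgroup of order 8 exists.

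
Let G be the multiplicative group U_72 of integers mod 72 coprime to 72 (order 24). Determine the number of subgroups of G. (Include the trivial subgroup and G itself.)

32

|G| = 24, so by Lagrange every subgroup order divides 24. Divisors: 1, 2, 3, 4, 6, 8, 12, 24.
Subgroups by order — order 1: 1; order 2: 7; order 3: 1; order 4: 7; order 6: 7; order 8: 1; order 12: 7; order 24: 1.
Total: 1 + 7 + 1 + 7 + 7 + 1 + 7 + 1 = 32.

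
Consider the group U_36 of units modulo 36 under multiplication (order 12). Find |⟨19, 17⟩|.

|⟨19⟩| = 2 and |⟨17⟩| = 2, so |H| is a multiple of lcm(2, 2) = 2 and divides |G| = 12.
Closing under the operation: H = {1, 17, 19, 35}, so |H| = 4.

4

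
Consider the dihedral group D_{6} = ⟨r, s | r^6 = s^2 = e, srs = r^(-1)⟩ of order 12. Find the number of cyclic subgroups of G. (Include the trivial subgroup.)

Each element a generates a cyclic subgroup ⟨a⟩; distinct elements may generate the same one (a cyclic group of order d has φ(d) generators).
Cyclic subgroups by order — order 1: 1; order 2: 7; order 3: 1; order 6: 1.
Total: 10.

10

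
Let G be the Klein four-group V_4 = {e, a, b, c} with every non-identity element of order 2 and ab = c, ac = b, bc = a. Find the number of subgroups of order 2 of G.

3

|G| = 4 and 2 | 4, so subgroups of order 2 are possible by Lagrange.
The subgroups of order 2 are: {e, a}; {e, b}; {e, c}.
So G has 3 subgroups of order 2.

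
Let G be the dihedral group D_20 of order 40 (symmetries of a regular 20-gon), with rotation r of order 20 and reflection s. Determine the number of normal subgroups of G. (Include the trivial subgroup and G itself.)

9

G has 48 subgroups. Checking conjugation-invariance by order — order 1: 1/1 normal; order 2: 1/21 normal; order 4: 1/11 normal; order 5: 1/1 normal; order 8: 0/5 normal; order 10: 1/5 normal; order 20: 3/3 normal; order 40: 1/1 normal.
Total normal subgroups: 9.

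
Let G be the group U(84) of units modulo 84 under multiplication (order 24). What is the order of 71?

Compute successive powers of 71 mod 84: 71, 1; 71^2 ≡ 1 (mod 84).
So |⟨71⟩| = 2.

2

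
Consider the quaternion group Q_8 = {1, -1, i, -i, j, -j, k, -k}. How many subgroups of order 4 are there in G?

|G| = 8 and 4 | 8, so subgroups of order 4 are possible by Lagrange.
The subgroups of order 4 are: {1, -1, i, -i}; {1, -1, j, -j}; {1, -1, k, -k}.
So G has 3 subgroups of order 4.

3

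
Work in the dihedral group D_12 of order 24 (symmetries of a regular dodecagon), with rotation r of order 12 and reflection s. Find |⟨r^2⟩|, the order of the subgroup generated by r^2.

Computing powers of r^2: the smallest k with (r^2)^k = e is k = 6.

6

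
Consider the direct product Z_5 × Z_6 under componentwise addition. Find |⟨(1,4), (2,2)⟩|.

|⟨(1,4)⟩| = 15 and |⟨(2,2)⟩| = 15, so |H| is a multiple of lcm(15, 15) = 15 and divides |G| = 30.
Closing under the operation: H = {(0,0), (0,2), (0,4), (1,0), (1,2), (1,4), (2,0), (2,2), (2,4), (3,0), (3,2), (3,4), (4,0), (4,2), (4,4)}, so |H| = 15.

15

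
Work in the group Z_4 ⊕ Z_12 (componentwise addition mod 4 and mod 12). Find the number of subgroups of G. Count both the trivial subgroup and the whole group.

|G| = 48, so by Lagrange every subgroup order divides 48. Divisors: 1, 2, 3, 4, 6, 8, 12, 16, 24, 48.
Subgroups by order — order 1: 1; order 2: 3; order 3: 1; order 4: 7; order 6: 3; order 8: 3; order 12: 7; order 16: 1; order 24: 3; order 48: 1.
Total: 1 + 3 + 1 + 7 + 3 + 3 + 7 + 1 + 3 + 1 = 30.

30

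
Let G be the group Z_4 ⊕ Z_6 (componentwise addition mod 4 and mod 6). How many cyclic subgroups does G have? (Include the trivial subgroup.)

A cyclic subgroup of order d is generated by each of its φ(d) elements of order d, so the cyclic subgroups of order d number (#elements of order d)/φ(d).
Cyclic subgroups by order — order 1: 1; order 2: 3; order 3: 1; order 4: 2; order 6: 3; order 12: 2.
Total: 12.

12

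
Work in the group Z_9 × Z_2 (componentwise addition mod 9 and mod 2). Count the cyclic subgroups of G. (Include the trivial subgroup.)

Group the elements of G by the cyclic subgroup they generate; each cyclic subgroup of order d accounts for φ(d) elements.
Cyclic subgroups by order — order 1: 1; order 2: 1; order 3: 1; order 6: 1; order 9: 1; order 18: 1.
Total: 6.

6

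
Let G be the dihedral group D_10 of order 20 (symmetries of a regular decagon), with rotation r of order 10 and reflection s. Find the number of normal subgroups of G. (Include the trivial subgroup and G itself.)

G has 22 subgroups. Checking conjugation-invariance by order — order 1: 1/1 normal; order 2: 1/11 normal; order 4: 0/5 normal; order 5: 1/1 normal; order 10: 3/3 normal; order 20: 1/1 normal.
Total normal subgroups: 7.

7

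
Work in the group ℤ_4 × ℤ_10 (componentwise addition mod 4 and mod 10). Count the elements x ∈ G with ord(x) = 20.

16

An element (a,b) has order lcm(ord(a), ord(b)); count pairs with lcm equal to 20.
Enumerating gives 16 such elements.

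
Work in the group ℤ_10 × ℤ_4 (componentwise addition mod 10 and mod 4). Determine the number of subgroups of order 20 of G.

|G| = 40 and 20 | 40, so subgroups of order 20 are possible by Lagrange.
The subgroups of order 20 are: {(0,0), (0,1), (0,2), (0,3), (2,0), (2,1), (2,2), (2,3), (4,0), (4,1), (4,2), (4,3), (6,0), (6,1), (6,2), (6,3), (8,0), (8,1), (8,2), (8,3)}; {(0,0), (0,2), (1,0), (1,2), (2,0), (2,2), (3,0), (3,2), (4,0), (4,2), (5,0), (5,2), (6,0), (6,2), (7,0), (7,2), (8,0), (8,2), (9,0), (9,2)}; {(0,0), (0,2), (1,1), (1,3), (2,0), (2,2), (3,1), (3,3), (4,0), (4,2), (5,1), (5,3), (6,0), (6,2), (7,1), (7,3), (8,0), (8,2), (9,1), (9,3)}.
So G has 3 subgroups of order 20.

3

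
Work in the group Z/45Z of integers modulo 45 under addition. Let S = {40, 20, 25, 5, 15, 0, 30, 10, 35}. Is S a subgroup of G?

Yes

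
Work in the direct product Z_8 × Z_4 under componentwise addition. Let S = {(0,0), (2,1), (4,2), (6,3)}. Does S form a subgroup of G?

|S| = 4 divides |G| = 32, consistent with Lagrange.
S contains the identity, every element's inverse is in S, and S is closed under +: it is a subgroup.
In fact S = ⟨(6,3)⟩.

Yes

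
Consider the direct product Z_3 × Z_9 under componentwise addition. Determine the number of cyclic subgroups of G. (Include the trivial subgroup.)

Group the elements of G by the cyclic subgroup they generate; each cyclic subgroup of order d accounts for φ(d) elements.
Cyclic subgroups by order — order 1: 1; order 3: 4; order 9: 3.
Total: 8.

8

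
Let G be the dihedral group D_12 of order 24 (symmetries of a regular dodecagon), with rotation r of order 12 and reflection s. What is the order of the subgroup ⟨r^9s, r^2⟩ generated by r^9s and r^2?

|⟨r^9s⟩| = 2 and |⟨r^2⟩| = 6, so |H| is a multiple of lcm(2, 6) = 6 and divides |G| = 24.
Closing under the operation: H = {e, r^2, r^4, r^6, r^8, r^10, rs, r^3s, r^5s, r^7s, r^9s, r^11s}, so |H| = 12.

12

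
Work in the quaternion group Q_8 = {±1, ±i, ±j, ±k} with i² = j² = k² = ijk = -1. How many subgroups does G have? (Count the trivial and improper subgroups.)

6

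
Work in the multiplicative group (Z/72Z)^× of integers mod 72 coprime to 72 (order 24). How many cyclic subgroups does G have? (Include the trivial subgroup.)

16

Group the elements of G by the cyclic subgroup they generate; each cyclic subgroup of order d accounts for φ(d) elements.
Cyclic subgroups by order — order 1: 1; order 2: 7; order 3: 1; order 6: 7.
Total: 16.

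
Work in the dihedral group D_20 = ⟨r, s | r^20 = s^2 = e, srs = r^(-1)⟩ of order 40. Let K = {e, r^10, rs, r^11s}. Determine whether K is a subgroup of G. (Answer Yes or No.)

|K| = 4 divides |G| = 40, consistent with Lagrange.
K contains the identity, every element's inverse is in K, and K is closed under ·: it is a subgroup.

Yes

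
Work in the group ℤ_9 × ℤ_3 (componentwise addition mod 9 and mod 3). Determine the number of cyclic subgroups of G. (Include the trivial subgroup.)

8

Group the elements of G by the cyclic subgroup they generate; each cyclic subgroup of order d accounts for φ(d) elements.
Cyclic subgroups by order — order 1: 1; order 3: 4; order 9: 3.
Total: 8.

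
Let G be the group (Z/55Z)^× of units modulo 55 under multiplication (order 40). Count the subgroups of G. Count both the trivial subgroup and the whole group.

|G| = 40, so by Lagrange every subgroup order divides 40. Divisors: 1, 2, 4, 5, 8, 10, 20, 40.
Subgroups by order — order 1: 1; order 2: 3; order 4: 3; order 5: 1; order 8: 1; order 10: 3; order 20: 3; order 40: 1.
Total: 1 + 3 + 3 + 1 + 1 + 3 + 3 + 1 = 16.

16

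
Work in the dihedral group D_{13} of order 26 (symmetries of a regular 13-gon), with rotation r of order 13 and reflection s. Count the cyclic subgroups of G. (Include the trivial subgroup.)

A cyclic subgroup of order d is generated by each of its φ(d) elements of order d, so the cyclic subgroups of order d number (#elements of order d)/φ(d).
Cyclic subgroups by order — order 1: 1; order 2: 13; order 13: 1.
Total: 15.

15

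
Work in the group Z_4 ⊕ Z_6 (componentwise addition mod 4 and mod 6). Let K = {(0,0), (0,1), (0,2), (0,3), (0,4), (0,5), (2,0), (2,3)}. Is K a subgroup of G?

No

Closure fails: (0,1) + (2,0) = (2,1) ∉ K. So K is not a subgroup.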